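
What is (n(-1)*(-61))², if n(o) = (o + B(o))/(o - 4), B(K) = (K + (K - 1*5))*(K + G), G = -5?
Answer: 6255001/25 ≈ 2.5020e+5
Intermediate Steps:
B(K) = (-5 + K)*(-5 + 2*K) (B(K) = (K + (K - 1*5))*(K - 5) = (K + (K - 5))*(-5 + K) = (K + (-5 + K))*(-5 + K) = (-5 + 2*K)*(-5 + K) = (-5 + K)*(-5 + 2*K))
n(o) = (25 - 14*o + 2*o²)/(-4 + o) (n(o) = (o + (25 - 15*o + 2*o²))/(o - 4) = (25 - 14*o + 2*o²)/(-4 + o))
(n(-1)*(-61))² = (((25 - 14*(-1) + 2*(-1)²)/(-4 - 1))*(-61))² = (((25 + 14 + 2*1)/(-5))*(-61))² = (-(25 + 14 + 2)/5*(-61))² = (-⅕*41*(-61))² = (-41/5*(-61))² = (2501/5)² = 6255001/25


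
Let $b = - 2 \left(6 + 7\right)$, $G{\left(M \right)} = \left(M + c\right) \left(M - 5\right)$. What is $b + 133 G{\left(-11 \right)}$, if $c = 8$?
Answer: $6358$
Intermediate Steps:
$G{\left(M \right)} = \left(-5 + M\right) \left(8 + M\right)$ ($G{\left(M \right)} = \left(M + 8\right) \left(M - 5\right) = \left(8 + M\right) \left(-5 + M\right) = \left(-5 + M\right) \left(8 + M\right)$)
$b = -26$ ($b = \left(-2\right) 13 = -26$)
$b + 133 G{\left(-11 \right)} = -26 + 133 \left(-40 + \left(-11\right)^{2} + 3 \left(-11\right)\right) = -26 + 133 \left(-40 + 121 - 33\right) = -26 + 133 \cdot 48 = -26 + 6384 = 6358$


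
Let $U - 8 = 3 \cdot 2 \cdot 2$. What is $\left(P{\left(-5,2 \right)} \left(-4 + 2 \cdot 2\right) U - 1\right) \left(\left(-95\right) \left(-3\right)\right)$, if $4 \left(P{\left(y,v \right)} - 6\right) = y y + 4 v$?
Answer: $-285$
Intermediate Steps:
$U = 20$ ($U = 8 + 3 \cdot 2 \cdot 2 = 8 + 6 \cdot 2 = 8 + 12 = 20$)
$P{\left(y,v \right)} = 6 + v + \frac{y^{2}}{4}$ ($P{\left(y,v \right)} = 6 + \frac{y y + 4 v}{4} = 6 + \frac{y^{2} + 4 v}{4} = 6 + \left(v + \frac{y^{2}}{4}\right) = 6 + v + \frac{y^{2}}{4}$)
$\left(P{\left(-5,2 \right)} \left(-4 + 2 \cdot 2\right) U - 1\right) \left(\left(-95\right) \left(-3\right)\right) = \left(\left(6 + 2 + \frac{\left(-5\right)^{2}}{4}\right) \left(-4 + 2 \cdot 2\right) 20 - 1\right) \left(\left(-95\right) \left(-3\right)\right) = \left(\left(6 + 2 + \frac{1}{4} \cdot 25\right) \left(-4 + 4\right) 20 - 1\right) 285 = \left(\left(6 + 2 + \frac{25}{4}\right) 0 \cdot 20 - 1\right) 285 = \left(\frac{57}{4} \cdot 0 - 1\right) 285 = \left(0 - 1\right) 285 = \left(-1\right) 285 = -285$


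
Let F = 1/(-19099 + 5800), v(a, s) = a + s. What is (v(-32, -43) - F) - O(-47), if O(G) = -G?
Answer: -1622477/13299 ≈ -122.00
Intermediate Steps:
F = -1/13299 (F = 1/(-13299) = -1/13299 ≈ -7.5194e-5)
(v(-32, -43) - F) - O(-47) = ((-32 - 43) - 1*(-1/13299)) - (-1)*(-47) = (-75 + 1/13299) - 1*47 = -997424/13299 - 47 = -1622477/13299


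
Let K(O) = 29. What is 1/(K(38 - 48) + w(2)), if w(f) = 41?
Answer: 1/70 ≈ 0.014286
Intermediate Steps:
1/(K(38 - 48) + w(2)) = 1/(29 + 41) = 1/70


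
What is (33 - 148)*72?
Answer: -8280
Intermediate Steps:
(33 - 148)*72 = -115*72 = -8280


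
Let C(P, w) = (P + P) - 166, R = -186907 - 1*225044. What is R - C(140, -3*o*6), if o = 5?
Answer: -412065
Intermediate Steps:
R = -411951 (R = -186907 - 225044 = -411951)
C(P, w) = -166 + 2*P (C(P, w) = 2*P - 166 = -166 + 2*P)
R - C(140, -3*o*6) = -411951 - (-166 + 2*140) = -411951 - (-166 + 280) = -411951 - 1*114 = -411951 - 114 = -412065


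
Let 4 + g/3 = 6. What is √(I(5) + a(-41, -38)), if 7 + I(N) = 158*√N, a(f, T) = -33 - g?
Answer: √(-46 + 158*√5) ≈ 17.530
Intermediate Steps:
g = 6 (g = -12 + 3*6 = -12 + 18 = 6)
a(f, T) = -39 (a(f, T) = -33 - 1*6 = -33 - 6 = -39)
I(N) = -7 + 158*√N
√(I(5) + a(-41, -38)) = √((-7 + 158*√5) - 39) = √(-46 + 158*√5)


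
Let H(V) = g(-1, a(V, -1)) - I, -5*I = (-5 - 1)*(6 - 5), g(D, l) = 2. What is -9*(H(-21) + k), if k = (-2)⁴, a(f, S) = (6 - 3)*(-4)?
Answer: -756/5 ≈ -151.20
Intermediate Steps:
a(f, S) = -12 (a(f, S) = 3*(-4) = -12)
I = 6/5 (I = -(-5 - 1)*(6 - 5)/5 = -(-6)/5 = -⅕*(-6) = 6/5 ≈ 1.2000)
k = 16
H(V) = ⅘ (H(V) = 2 - 1*6/5 = 2 - 6/5 = ⅘)
-9*(H(-21) + k) = -9*(⅘ + 16) = -9*84/5 = -756/5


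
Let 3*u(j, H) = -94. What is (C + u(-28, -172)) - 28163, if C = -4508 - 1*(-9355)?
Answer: -70042/3 ≈ -23347.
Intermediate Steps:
u(j, H) = -94/3 (u(j, H) = (⅓)*(-94) = -94/3)
C = 4847 (C = -4508 + 9355 = 4847)
(C + u(-28, -172)) - 28163 = (4847 - 94/3) - 28163 = 14447/3 - 28163 = -70042/3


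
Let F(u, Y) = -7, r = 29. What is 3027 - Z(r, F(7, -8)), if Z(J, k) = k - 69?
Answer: 3103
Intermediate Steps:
Z(J, k) = -69 + k
3027 - Z(r, F(7, -8)) = 3027 - (-69 - 7) = 3027 - 1*(-76) = 3027 + 76 = 3103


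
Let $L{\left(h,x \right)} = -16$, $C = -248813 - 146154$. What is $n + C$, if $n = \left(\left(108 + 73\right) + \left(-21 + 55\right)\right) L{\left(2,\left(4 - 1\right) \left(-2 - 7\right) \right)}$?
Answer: $-398407$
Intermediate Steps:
$C = -394967$ ($C = -248813 - 146154 = -394967$)
$n = -3440$ ($n = \left(\left(108 + 73\right) + \left(-21 + 55\right)\right) \left(-16\right) = \left(181 + 34\right) \left(-16\right) = 215 \left(-16\right) = -3440$)
$n + C = -3440 - 394967 = -398407$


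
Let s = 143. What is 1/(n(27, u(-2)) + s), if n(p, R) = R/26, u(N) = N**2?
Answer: 13/1861 ≈ 0.0069855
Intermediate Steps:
n(p, R) = R/26 (n(p, R) = R*(1/26) = R/26)
1/(n(27, u(-2)) + s) = 1/((1/26)*(-2)**2 + 143) = 1/((1/26)*4 + 143) = 1/(2/13 + 143) = 1/(1861/13) = 13/1861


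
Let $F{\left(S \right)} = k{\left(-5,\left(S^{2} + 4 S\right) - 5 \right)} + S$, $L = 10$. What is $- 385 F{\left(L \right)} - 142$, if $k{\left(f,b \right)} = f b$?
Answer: $255883$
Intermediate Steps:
$k{\left(f,b \right)} = b f$
$F{\left(S \right)} = 25 - 19 S - 5 S^{2}$ ($F{\left(S \right)} = \left(\left(S^{2} + 4 S\right) - 5\right) \left(-5\right) + S = \left(-5 + S^{2} + 4 S\right) \left(-5\right) + S = \left(25 - 20 S - 5 S^{2}\right) + S = 25 - 19 S - 5 S^{2}$)
$- 385 F{\left(L \right)} - 142 = - 385 \left(25 - 190 - 5 \cdot 10^{2}\right) - 142 = - 385 \left(25 - 190 - 500\right) - 142 = \left(-385\right) \left(-665\right) - 142 = 256025 - 142 = 255883$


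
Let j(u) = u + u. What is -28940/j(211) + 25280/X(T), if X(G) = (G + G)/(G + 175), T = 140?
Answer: 5986370/211 ≈ 28371.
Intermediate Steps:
X(G) = 2*G/(175 + G) (X(G) = (2*G)/(175 + G) = 2*G/(175 + G))
j(u) = 2*u
-28940/j(211) + 25280/X(T) = -28940/(2*211) + 25280/((2*140/(175 + 140))) = -28940/422 + 25280/((2*140/315)) = -28940*1/422 + 25280/((2*140*(1/315))) = -14470/211 + 25280/(8/9) = -14470/211 + 25280*(9/8) = -14470/211 + 28440 = 5986370/211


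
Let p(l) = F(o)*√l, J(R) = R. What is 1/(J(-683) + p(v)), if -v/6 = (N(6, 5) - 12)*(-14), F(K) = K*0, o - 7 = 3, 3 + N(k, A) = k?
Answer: -1/683 ≈ -0.0014641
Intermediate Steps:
N(k, A) = -3 + k
o = 10 (o = 7 + 3 = 10)
F(K) = 0
v = -756 (v = -6*((-3 + 6) - 12)*(-14) = -6*(3 - 12)*(-14) = -(-54)*(-14) = -6*126 = -756)
p(l) = 0 (p(l) = 0*√l = 0)
1/(J(-683) + p(v)) = 1/(-683 + 0) = 1/(-683) = -1/683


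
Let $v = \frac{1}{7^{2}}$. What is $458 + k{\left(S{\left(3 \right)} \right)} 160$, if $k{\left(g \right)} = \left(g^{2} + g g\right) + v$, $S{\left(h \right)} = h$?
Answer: $\frac{163722}{49} \approx 3341.3$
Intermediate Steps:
$v = \frac{1}{49} \approx 0.020408$
$k{\left(g \right)} = \frac{1}{49} + 2 g^{2}$ ($k{\left(g \right)} = \left(g^{2} + g g\right) + \frac{1}{49} = \left(g^{2} + g^{2}\right) + \frac{1}{49} = 2 g^{2} + \frac{1}{49} = \frac{1}{49} + 2 g^{2}$)
$458 + k{\left(S{\left(3 \right)} \right)} 160 = 458 + \left(\frac{1}{49} + 2 \cdot 3^{2}\right) 160 = 458 + \left(\frac{1}{49} + 2 \cdot 9\right) 160 = 458 + \left(\frac{1}{49} + 18\right) 160 = 458 + \frac{883}{49} \cdot 160 = 458 + \frac{141280}{49} = \frac{163722}{49}$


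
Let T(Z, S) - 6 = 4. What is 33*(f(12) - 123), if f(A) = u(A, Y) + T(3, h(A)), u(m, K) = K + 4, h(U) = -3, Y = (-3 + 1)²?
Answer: -3465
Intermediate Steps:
Y = 4 (Y = (-2)² = 4)
T(Z, S) = 10 (T(Z, S) = 6 + 4 = 10)
u(m, K) = 4 + K
f(A) = 18 (f(A) = (4 + 4) + 10 = 8 + 10 = 18)
33*(f(12) - 123) = 33*(18 - 123) = 33*(-105) = -3465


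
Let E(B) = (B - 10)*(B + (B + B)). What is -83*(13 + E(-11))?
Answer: -58598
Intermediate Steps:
E(B) = 3*B*(-10 + B) (E(B) = (-10 + B)*(B + 2*B) = (-10 + B)*(3*B) = 3*B*(-10 + B))
-83*(13 + E(-11)) = -83*(13 + 3*(-11)*(-10 - 11)) = -83*(13 + 3*(-11)*(-21)) = -83*(13 + 693) = -83*706 = -58598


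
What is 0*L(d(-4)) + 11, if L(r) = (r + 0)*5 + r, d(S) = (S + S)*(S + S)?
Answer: 11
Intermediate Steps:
d(S) = 4*S**2 (d(S) = (2*S)*(2*S) = 4*S**2)
L(r) = 6*r (L(r) = r*5 + r = 5*r + r = 6*r)
0*L(d(-4)) + 11 = 0*(6*(4*(-4)**2)) + 11 = 0*(6*(4*16)) + 11 = 0*(6*64) + 11 = 0*384 + 11 = 0 + 11 = 11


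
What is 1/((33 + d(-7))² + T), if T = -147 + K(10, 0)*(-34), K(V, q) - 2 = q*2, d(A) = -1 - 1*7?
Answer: 1/410 ≈ 0.0024390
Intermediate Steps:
d(A) = -8 (d(A) = -1 - 7 = -8)
K(V, q) = 2 + 2*q (K(V, q) = 2 + q*2 = 2 + 2*q)
T = -215 (T = -147 + (2 + 2*0)*(-34) = -147 + (2 + 0)*(-34) = -147 + 2*(-34) = -147 - 68 = -215)
1/((33 + d(-7))² + T) = 1/((33 - 8)² - 215) = 1/(25² - 215) = 1/(625 - 215) = 1/410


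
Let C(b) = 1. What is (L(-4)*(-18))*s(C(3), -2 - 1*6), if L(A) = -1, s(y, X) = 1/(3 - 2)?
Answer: 18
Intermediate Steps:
s(y, X) = 1 (s(y, X) = 1/1 = 1)
(L(-4)*(-18))*s(C(3), -2 - 1*6) = -1*(-18)*1 = 18*1 = 18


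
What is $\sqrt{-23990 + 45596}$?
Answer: $\sqrt{21606} \approx 146.99$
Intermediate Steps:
$\sqrt{-23990 + 45596} = \sqrt{21606}$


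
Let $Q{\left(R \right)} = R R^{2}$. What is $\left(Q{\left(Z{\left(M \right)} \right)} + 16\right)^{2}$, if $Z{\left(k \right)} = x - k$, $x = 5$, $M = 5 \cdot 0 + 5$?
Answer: $256$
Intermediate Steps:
$M = 5$ ($M = 0 + 5 = 5$)
$Z{\left(k \right)} = 5 - k$
$Q{\left(R \right)} = R^{3}$
$\left(Q{\left(Z{\left(M \right)} \right)} + 16\right)^{2} = \left(\left(5 - 5\right)^{3} + 16\right)^{2} = \left(0^{3} + 16\right)^{2} = \left(0 + 16\right)^{2} = 16^{2} = 256$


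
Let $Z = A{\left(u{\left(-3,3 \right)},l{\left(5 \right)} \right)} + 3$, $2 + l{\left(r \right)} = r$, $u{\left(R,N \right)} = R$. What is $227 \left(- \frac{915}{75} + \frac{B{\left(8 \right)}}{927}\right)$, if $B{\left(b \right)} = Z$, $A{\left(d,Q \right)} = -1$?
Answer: $- \frac{12833899}{4635} \approx -2768.9$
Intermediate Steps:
$l{\left(r \right)} = -2 + r$
$Z = 2$ ($Z = -1 + 3 = 2$)
$B{\left(b \right)} = 2$
$227 \left(- \frac{915}{75} + \frac{B{\left(8 \right)}}{927}\right) = 227 \left(- \frac{915}{75} + \frac{2}{927}\right) = 227 \left(\left(-915\right) \frac{1}{75} + 2 \cdot \frac{1}{927}\right) = 227 \left(- \frac{61}{5} + \frac{2}{927}\right) = 227 \left(- \frac{56537}{4635}\right) = - \frac{12833899}{4635}$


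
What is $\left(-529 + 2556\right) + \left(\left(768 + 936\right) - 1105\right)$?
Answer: $2626$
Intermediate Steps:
$\left(-529 + 2556\right) + \left(\left(768 + 936\right) - 1105\right) = 2027 + \left(1704 - 1105\right) = 2027 + 599 = 2626$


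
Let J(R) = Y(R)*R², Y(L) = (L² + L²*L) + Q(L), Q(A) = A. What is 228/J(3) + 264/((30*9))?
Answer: 952/585 ≈ 1.6273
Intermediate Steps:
Y(L) = L + L² + L³ (Y(L) = (L² + L²*L) + L = (L² + L³) + L = L + L² + L³)
J(R) = R³*(1 + R + R²) (J(R) = (R*(1 + R + R²))*R² = R³*(1 + R + R²))
228/J(3) + 264/((30*9)) = 228/((3³*(1 + 3 + 3²))) + 264/((30*9)) = 228/((27*(1 + 3 + 9))) + 264/270 = 228/((27*13)) + 264*(1/270) = 228/351 + 44/45 = 228*(1/351) + 44/45 = 76/117 + 44/45 = 952/585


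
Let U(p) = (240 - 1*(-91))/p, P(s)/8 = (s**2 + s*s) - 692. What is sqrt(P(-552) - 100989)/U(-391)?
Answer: -391*sqrt(4768739)/331 ≈ -2579.6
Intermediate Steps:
P(s) = -5536 + 16*s**2 (P(s) = 8*((s**2 + s*s) - 692) = 8*((s**2 + s**2) - 692) = 8*(2*s**2 - 692) = 8*(-692 + 2*s**2) = -5536 + 16*s**2)
U(p) = 331/p (U(p) = (240 + 91)/p = 331/p)
sqrt(P(-552) - 100989)/U(-391) = sqrt((-5536 + 16*(-552)**2) - 100989)/((331/(-391))) = sqrt((-5536 + 16*304704) - 100989)/((331*(-1/391))) = sqrt((-5536 + 4875264) - 100989)/(-331/391) = sqrt(4869728 - 100989)*(-391/331) = sqrt(4768739)*(-391/331) = -391*sqrt(4768739)/331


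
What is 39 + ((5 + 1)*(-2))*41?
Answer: -453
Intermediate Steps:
39 + ((5 + 1)*(-2))*41 = 39 + (6*(-2))*41 = 39 - 12*41 = 39 - 492 = -453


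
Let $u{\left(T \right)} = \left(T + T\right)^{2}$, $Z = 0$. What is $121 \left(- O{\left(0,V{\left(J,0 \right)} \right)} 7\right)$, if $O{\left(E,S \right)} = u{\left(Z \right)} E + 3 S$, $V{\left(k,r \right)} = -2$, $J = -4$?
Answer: $5082$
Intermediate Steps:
$u{\left(T \right)} = 4 T^{2}$ ($u{\left(T \right)} = \left(2 T\right)^{2} = 4 T^{2}$)
$O{\left(E,S \right)} = 3 S$ ($O{\left(E,S \right)} = 4 \cdot 0^{2} E + 3 S = 4 \cdot 0 E + 3 S = 0 E + 3 S = 0 + 3 S = 3 S$)
$121 \left(- O{\left(0,V{\left(J,0 \right)} \right)} 7\right) = 121 \left(- 3 \left(-2\right) 7\right) = 121 \left(- \left(-6\right) 7\right) = 121 \left(\left(-1\right) \left(-42\right)\right) = 121 \cdot 42 = 5082$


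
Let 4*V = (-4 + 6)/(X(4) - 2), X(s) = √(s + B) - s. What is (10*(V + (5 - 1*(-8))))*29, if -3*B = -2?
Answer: 175885/47 - 145*√42/94 ≈ 3732.2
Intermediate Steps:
B = ⅔ (B = -⅓*(-2) = ⅔ ≈ 0.66667)
X(s) = √(⅔ + s) - s (X(s) = √(s + ⅔) - s = √(⅔ + s) - s)
V = 1/(2*(-6 + √42/3)) (V = ((-4 + 6)/((-1*4 + √(6 + 9*4)/3) - 2))/4 = (2/((-4 + √(6 + 36)/3) - 2))/4 = (2/((-4 + √42/3) - 2))/4 = (2/(-6 + √42/3))/4 = 1/(2*(-6 + √42/3)) ≈ -0.13022)
(10*(V + (5 - 1*(-8))))*29 = (10*((-9/94 - √42/188) + (5 - 1*(-8))))*29 = (10*((-9/94 - √42/188) + (5 + 8)))*29 = (10*((-9/94 - √42/188) + 13))*29 = (10*(1213/94 - √42/188))*29 = (6065/47 - 5*√42/94)*29 = 175885/47 - 145*√42/94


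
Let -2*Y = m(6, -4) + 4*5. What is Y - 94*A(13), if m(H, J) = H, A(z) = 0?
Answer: -13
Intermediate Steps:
Y = -13 (Y = -(6 + 4*5)/2 = -(6 + 20)/2 = -1/2*26 = -13)
Y - 94*A(13) = -13 - 94*0 = -13 + 0 = -13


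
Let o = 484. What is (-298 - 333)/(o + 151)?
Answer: -631/635 ≈ -0.99370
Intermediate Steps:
(-298 - 333)/(o + 151) = (-298 - 333)/(484 + 151) = -631/635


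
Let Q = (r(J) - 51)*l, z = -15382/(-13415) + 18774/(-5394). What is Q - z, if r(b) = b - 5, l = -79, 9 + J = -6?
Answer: 67673163882/12060085 ≈ 5611.3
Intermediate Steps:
J = -15 (J = -9 - 6 = -15)
z = -28147117/12060085 (z = -15382*(-1/13415) + 18774*(-1/5394) = 15382/13415 - 3129/899 = -28147117/12060085 ≈ -2.3339)
r(b) = -5 + b
Q = 5609 (Q = ((-5 - 15) - 51)*(-79) = (-20 - 51)*(-79) = -71*(-79) = 5609)
Q - z = 5609 - 1*(-28147117/12060085) = 5609 + 28147117/12060085 = 67673163882/12060085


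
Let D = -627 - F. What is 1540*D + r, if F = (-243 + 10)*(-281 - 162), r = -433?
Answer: -159923273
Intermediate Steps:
F = 103219 (F = -233*(-443) = 103219)
D = -103846 (D = -627 - 1*103219 = -627 - 103219 = -103846)
1540*D + r = 1540*(-103846) - 433 = -159922840 - 433 = -159923273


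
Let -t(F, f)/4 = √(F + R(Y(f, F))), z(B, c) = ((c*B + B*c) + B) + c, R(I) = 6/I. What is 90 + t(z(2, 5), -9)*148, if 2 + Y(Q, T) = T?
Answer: 90 - 592*√681/5 ≈ -2999.8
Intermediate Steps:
Y(Q, T) = -2 + T
z(B, c) = B + c + 2*B*c (z(B, c) = ((B*c + B*c) + B) + c = (2*B*c + B) + c = (B + 2*B*c) + c = B + c + 2*B*c)
t(F, f) = -4*√(F + 6/(-2 + F))
90 + t(z(2, 5), -9)*148 = 90 - 4*√(6 + (2 + 5 + 2*2*5)*(-2 + (2 + 5 + 2*2*5)))/√(-2 + (2 + 5 + 2*2*5))*148 = 90 - 4*√(6 + (2 + 5 + 20)*(-2 + (2 + 5 + 20)))/√(-2 + (2 + 5 + 20))*148 = 90 - 4*√(6 + 27*(-2 + 27))/√(-2 + 27)*148 = 90 - 4*√(6 + 27*25)/5*148 = 90 - 4*√(6 + 675)/5*148 = 90 - 4*√681/5*148 = 90 - 592*√681/5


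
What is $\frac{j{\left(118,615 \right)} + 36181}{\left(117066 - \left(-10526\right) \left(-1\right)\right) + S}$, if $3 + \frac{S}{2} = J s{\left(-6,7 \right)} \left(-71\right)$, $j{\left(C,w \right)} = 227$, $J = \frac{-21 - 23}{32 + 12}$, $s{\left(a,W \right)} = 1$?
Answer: $\frac{9102}{26669} \approx 0.3413$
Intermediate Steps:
$J = -1$ ($J = - \frac{44}{44} = \left(-44\right) \frac{1}{44} = -1$)
$S = 136$ ($S = -6 + 2 \left(-1\right) 1 \left(-71\right) = -6 + 2 \left(\left(-1\right) \left(-71\right)\right) = -6 + 2 \cdot 71 = -6 + 142 = 136$)
$\frac{j{\left(118,615 \right)} + 36181}{\left(117066 - \left(-10526\right) \left(-1\right)\right) + S} = \frac{227 + 36181}{\left(117066 - \left(-10526\right) \left(-1\right)\right) + 136} = \frac{36408}{\left(117066 - 10526\right) + 136} = \frac{36408}{106540 + 136} = \frac{36408}{106676} = 36408 \cdot \frac{1}{106676} = \frac{9102}{26669}$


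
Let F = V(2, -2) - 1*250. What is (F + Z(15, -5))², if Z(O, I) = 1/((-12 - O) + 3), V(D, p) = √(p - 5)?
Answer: 36007969/576 - 6001*I*√7/12 ≈ 62514.0 - 1323.1*I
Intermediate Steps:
V(D, p) = √(-5 + p)
Z(O, I) = 1/(-9 - O)
F = -250 + I*√7 (F = √(-5 - 2) - 1*250 = √(-7) - 250 = I*√7 - 250 = -250 + I*√7 ≈ -250.0 + 2.6458*I)
(F + Z(15, -5))² = ((-250 + I*√7) - 1/(9 + 15))² = ((-250 + I*√7) - 1/24)² = (-6001/24 + I*√7)²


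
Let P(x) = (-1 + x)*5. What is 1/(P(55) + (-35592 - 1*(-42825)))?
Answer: 1/7503 ≈ 0.00013328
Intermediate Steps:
P(x) = -5 + 5*x
1/(P(55) + (-35592 - 1*(-42825))) = 1/((-5 + 5*55) + (-35592 - 1*(-42825))) = 1/((-5 + 275) + (-35592 + 42825)) = 1/(270 + 7233) = 1/7503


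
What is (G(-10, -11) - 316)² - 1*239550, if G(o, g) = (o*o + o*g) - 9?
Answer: -226325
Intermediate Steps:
G(o, g) = -9 + o² + g*o (G(o, g) = (o² + g*o) - 9 = -9 + o² + g*o)
(G(-10, -11) - 316)² - 1*239550 = ((-9 + (-10)² - 11*(-10)) - 316)² - 1*239550 = ((-9 + 100 + 110) - 316)² - 239550 = (201 - 316)² - 239550 = (-115)² - 239550 = 13225 - 239550 = -226325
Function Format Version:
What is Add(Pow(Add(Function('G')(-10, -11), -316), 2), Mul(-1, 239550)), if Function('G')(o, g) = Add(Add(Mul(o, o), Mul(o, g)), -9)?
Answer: -226325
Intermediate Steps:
Function('G')(o, g) = Add(-9, Pow(o, 2), Mul(g, o)) (Function('G')(o, g) = Add(Add(Pow(o, 2), Mul(g, o)), -9) = Add(-9, Pow(o, 2), Mul(g, o)))
Add(Pow(Add(Function('G')(-10, -11), -316), 2), Mul(-1, 239550)) = Add(Pow(Add(Add(-9, Pow(-10, 2), Mul(-11, -10)), -316), 2), Mul(-1, 239550)) = Add(Pow(Add(Add(-9, 100, 110), -316), 2), -239550) = Add(Pow(Add(201, -316), 2), -239550) = Add(Pow(-115, 2), -239550) = Add(13225, -239550) = -226325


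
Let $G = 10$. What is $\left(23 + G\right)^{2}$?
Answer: $1089$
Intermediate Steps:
$\left(23 + G\right)^{2} = \left(23 + 10\right)^{2} = 33^{2} = 1089$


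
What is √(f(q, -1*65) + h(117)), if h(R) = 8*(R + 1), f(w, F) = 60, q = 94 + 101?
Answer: 2*√251 ≈ 31.686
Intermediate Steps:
q = 195
h(R) = 8 + 8*R (h(R) = 8*(1 + R) = 8 + 8*R)
√(f(q, -1*65) + h(117)) = √(60 + (8 + 8*117)) = √(60 + (8 + 936)) = √(60 + 944) = √1004 = 2*√251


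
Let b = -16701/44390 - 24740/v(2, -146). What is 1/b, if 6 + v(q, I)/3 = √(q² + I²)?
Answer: 254875522942710/301337104279282111 - 73124219631000*√5330/301337104279282111 ≈ -0.016870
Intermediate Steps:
v(q, I) = -18 + 3*√(I² + q²) (v(q, I) = -18 + 3*√(q² + I²) = -18 + 3*√(I² + q²))
b = -16701/44390 - 24740/(-18 + 6*√5330) (b = -16701/44390 - 24740/(-18 + 3*√((-146)² + 2²)) = -16701*1/44390 - 24740/(-18 + 3*√(21316 + 4)) = -16701/44390 - 24740/(-18 + 3*√21320) = -16701/44390 - 24740/(-18 + 3*(2*√5330)) = -16701/44390 - 24740/(-18 + 6*√5330) ≈ -59.275)
1/b = 1/(-637970321/236199190 - 12370*√5330/15963)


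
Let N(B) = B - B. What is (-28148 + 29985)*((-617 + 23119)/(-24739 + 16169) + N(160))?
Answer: -20668087/4285 ≈ -4823.4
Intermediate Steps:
N(B) = 0
(-28148 + 29985)*((-617 + 23119)/(-24739 + 16169) + N(160)) = (-28148 + 29985)*((-617 + 23119)/(-24739 + 16169) + 0) = 1837*(22502/(-8570) + 0) = 1837*(22502*(-1/8570) + 0) = 1837*(-11251/4285 + 0) = 1837*(-11251/4285) = -20668087/4285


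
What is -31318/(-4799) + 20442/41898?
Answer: 235043787/33511417 ≈ 7.0138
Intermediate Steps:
-31318/(-4799) + 20442/41898 = -31318*(-1/4799) + 20442*(1/41898) = 31318/4799 + 3407/6983 = 235043787/33511417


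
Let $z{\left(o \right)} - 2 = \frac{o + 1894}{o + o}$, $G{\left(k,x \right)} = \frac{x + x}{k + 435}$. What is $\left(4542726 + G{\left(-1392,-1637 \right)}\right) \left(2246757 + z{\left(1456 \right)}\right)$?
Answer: $\frac{84652075990203593}{8294} \approx 1.0206 \cdot 10^{13}$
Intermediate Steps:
$G{\left(k,x \right)} = \frac{2 x}{435 + k}$
$z{\left(o \right)} = 2 + \frac{1894 + o}{2 o}$ ($z{\left(o \right)} = 2 + \frac{o + 1894}{o + o} = 2 + \frac{1894 + o}{2 o}$)
$\left(4542726 + G{\left(-1392,-1637 \right)}\right) \left(2246757 + z{\left(1456 \right)}\right) = \left(4542726 + 2 \left(-1637\right) \frac{1}{435 - 1392}\right) \left(2246757 + \left(\frac{5}{2} + \frac{947}{1456}\right)\right) = \left(4542726 + 2 \left(-1637\right) \frac{1}{-957}\right) \left(2246757 + \left(\frac{5}{2} + 947 \cdot \frac{1}{1456}\right)\right) = \left(4542726 + 2 \left(-1637\right) \left(- \frac{1}{957}\right)\right) \left(2246757 + \left(\frac{5}{2} + \frac{947}{1456}\right)\right) = \left(4542726 + \frac{3274}{957}\right) \left(2246757 + \frac{4587}{1456}\right) = \frac{4347392056}{957} \cdot \frac{3271282779}{1456} = \frac{84652075990203593}{8294}$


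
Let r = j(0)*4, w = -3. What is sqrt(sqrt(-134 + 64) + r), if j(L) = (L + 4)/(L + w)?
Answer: sqrt(-48 + 9*I*sqrt(70))/3 ≈ 1.5147 + 2.7618*I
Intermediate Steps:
j(L) = (4 + L)/(-3 + L) (j(L) = (L + 4)/(L - 3) = (4 + L)/(-3 + L))
r = -16/3 (r = ((4 + 0)/(-3 + 0))*4 = (4/(-3))*4 = -1/3*4*4 = -4/3*4 = -16/3 ≈ -5.3333)
sqrt(sqrt(-134 + 64) + r) = sqrt(sqrt(-134 + 64) - 16/3) = sqrt(sqrt(-70) - 16/3) = sqrt(I*sqrt(70) - 16/3) = sqrt(-16/3 + I*sqrt(70))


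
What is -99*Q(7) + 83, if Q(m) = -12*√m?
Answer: 83 + 1188*√7 ≈ 3226.2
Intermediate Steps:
-99*Q(7) + 83 = -(-1188)*√7 + 83 = 1188*√7 + 83 = 83 + 1188*√7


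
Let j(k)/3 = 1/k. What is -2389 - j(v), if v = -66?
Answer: -52557/22 ≈ -2389.0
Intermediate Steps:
j(k) = 3/k
-2389 - j(v) = -2389 - 3/(-66) = -2389 - 3*(-1)/66 = -2389 - 1*(-1/22) = -2389 + 1/22 = -52557/22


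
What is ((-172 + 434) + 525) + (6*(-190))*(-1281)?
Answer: 1461127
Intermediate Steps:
((-172 + 434) + 525) + (6*(-190))*(-1281) = (262 + 525) - 1140*(-1281) = 787 + 1460340 = 1461127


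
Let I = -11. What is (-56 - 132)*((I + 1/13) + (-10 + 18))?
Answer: 7144/13 ≈ 549.54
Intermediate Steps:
(-56 - 132)*((I + 1/13) + (-10 + 18)) = (-56 - 132)*((-11 + 1/13) + (-10 + 18)) = -188*((-11 + 1/13) + 8) = -188*(-142/13 + 8) = -188*(-38/13) = 7144/13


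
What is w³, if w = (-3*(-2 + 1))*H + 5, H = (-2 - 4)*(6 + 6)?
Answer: -9393931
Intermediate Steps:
H = -72 (H = -6*12 = -72)
w = -211 (w = -3*(-2 + 1)*(-72) + 5 = -3*(-1)*(-72) + 5 = 3*(-72) + 5 = -216 + 5 = -211)
w³ = (-211)³ = -9393931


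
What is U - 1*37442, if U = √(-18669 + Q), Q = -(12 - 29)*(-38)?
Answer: -37442 + I*√19315 ≈ -37442.0 + 138.98*I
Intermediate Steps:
Q = -646 (Q = -(-17)*(-38) = -1*646 = -646)
U = I*√19315 (U = √(-18669 - 646) = √(-19315) = I*√19315 ≈ 138.98*I)
U - 1*37442 = I*√19315 - 1*37442 = I*√19315 - 37442 = -37442 + I*√19315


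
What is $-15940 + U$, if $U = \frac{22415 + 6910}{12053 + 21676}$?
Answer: $- \frac{179203645}{11243} \approx -15939.0$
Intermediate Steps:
$U = \frac{9775}{11243}$ ($U = \frac{29325}{33729} = 29325 \cdot \frac{1}{33729} = \frac{9775}{11243} \approx 0.86943$)
$-15940 + U = -15940 + \frac{9775}{11243} = - \frac{179203645}{11243}$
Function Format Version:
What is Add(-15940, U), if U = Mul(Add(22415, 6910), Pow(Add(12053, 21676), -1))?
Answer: Rational(-179203645, 11243) ≈ -15939.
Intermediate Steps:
U = Rational(9775, 11243) (U = Mul(29325, Pow(33729, -1)) = Mul(29325, Rational(1, 33729)) = Rational(9775, 11243) ≈ 0.86943)
Add(-15940, U) = Add(-15940, Rational(9775, 11243)) = Rational(-179203645, 11243)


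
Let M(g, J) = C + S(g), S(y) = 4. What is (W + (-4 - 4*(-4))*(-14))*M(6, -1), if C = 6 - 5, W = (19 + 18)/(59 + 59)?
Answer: -98935/118 ≈ -838.43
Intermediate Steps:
W = 37/118 ≈ 0.31356
C = 1
M(g, J) = 5 (M(g, J) = 1 + 4 = 5)
(W + (-4 - 4*(-4))*(-14))*M(6, -1) = (37/118 + (-4 - 4*(-4))*(-14))*5 = (37/118 + (-4 + 16)*(-14))*5 = (37/118 + 12*(-14))*5 = (37/118 - 168)*5 = -19787/118*5 = -98935/118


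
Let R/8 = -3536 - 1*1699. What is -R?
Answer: 41880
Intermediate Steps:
R = -41880 (R = 8*(-3536 - 1*1699) = 8*(-3536 - 1699) = 8*(-5235) = -41880)
-R = -1*(-41880) = 41880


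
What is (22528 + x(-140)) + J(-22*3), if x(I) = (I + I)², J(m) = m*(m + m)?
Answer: 109640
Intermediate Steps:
J(m) = 2*m² (J(m) = m*(2*m) = 2*m²)
x(I) = 4*I² (x(I) = (2*I)² = 4*I²)
(22528 + x(-140)) + J(-22*3) = (22528 + 4*(-140)²) + 2*(-22*3)² = (22528 + 4*19600) + 2*(-66)² = (22528 + 78400) + 2*4356 = 100928 + 8712 = 109640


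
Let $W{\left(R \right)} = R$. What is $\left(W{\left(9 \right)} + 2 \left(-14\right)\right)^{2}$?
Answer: $361$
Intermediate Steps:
$\left(W{\left(9 \right)} + 2 \left(-14\right)\right)^{2} = \left(9 + 2 \left(-14\right)\right)^{2} = \left(9 - 28\right)^{2} = \left(-19\right)^{2} = 361$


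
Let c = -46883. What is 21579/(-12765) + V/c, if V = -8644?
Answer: -300449199/199487165 ≈ -1.5061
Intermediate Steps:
21579/(-12765) + V/c = 21579/(-12765) - 8644/(-46883) = 21579*(-1/12765) - 8644*(-1/46883) = -7193/4255 + 8644/46883 = -300449199/199487165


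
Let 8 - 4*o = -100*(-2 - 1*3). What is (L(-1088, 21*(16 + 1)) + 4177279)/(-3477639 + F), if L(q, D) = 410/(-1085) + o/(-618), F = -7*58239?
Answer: -186732717863/173681217024 ≈ -1.0751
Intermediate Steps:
F = -407673
o = -123 (o = 2 - (-25)*(-2 - 1*3) = 2 - (-25)*(-2 - 3) = 2 - (-25)*(-5) = 2 - ¼*500 = 2 - 125 = -123)
L(q, D) = -7995/44702 (L(q, D) = 410/(-1085) - 123/(-618) = 410*(-1/1085) - 123*(-1/618) = -82/217 + 41/206 = -7995/44702)
(L(-1088, 21*(16 + 1)) + 4177279)/(-3477639 + F) = (-7995/44702 + 4177279)/(-3477639 - 407673) = (186732717863/44702)/(-3885312) = (186732717863/44702)*(-1/3885312) = -186732717863/173681217024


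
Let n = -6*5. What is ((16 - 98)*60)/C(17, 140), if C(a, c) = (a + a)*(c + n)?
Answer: -246/187 ≈ -1.3155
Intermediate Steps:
n = -30
C(a, c) = 2*a*(-30 + c) (C(a, c) = (a + a)*(c - 30) = (2*a)*(-30 + c) = 2*a*(-30 + c))
((16 - 98)*60)/C(17, 140) = ((16 - 98)*60)/((2*17*(-30 + 140))) = (-82*60)/((2*17*110)) = -4920/3740 = -4920*1/3740 = -246/187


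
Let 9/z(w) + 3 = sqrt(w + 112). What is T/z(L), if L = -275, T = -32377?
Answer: 32377/3 - 32377*I*sqrt(163)/9 ≈ 10792.0 - 45929.0*I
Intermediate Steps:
z(w) = 9/(-3 + sqrt(112 + w)) (z(w) = 9/(-3 + sqrt(w + 112)) = 9/(-3 + sqrt(112 + w)))
T/z(L) = -(-32377/3 + 32377*sqrt(112 - 275)/9) = -(-32377/3 + 32377*I*sqrt(163)/9) = -32377*(-1/3 + I*sqrt(163)/9) = 32377/3 - 32377*I*sqrt(163)/9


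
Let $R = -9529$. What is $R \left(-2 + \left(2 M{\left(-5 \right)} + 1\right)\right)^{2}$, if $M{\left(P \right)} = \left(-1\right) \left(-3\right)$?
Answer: $-238225$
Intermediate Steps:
$M{\left(P \right)} = 3$
$R \left(-2 + \left(2 M{\left(-5 \right)} + 1\right)\right)^{2} = - 9529 \left(-2 + \left(2 \cdot 3 + 1\right)\right)^{2} = - 9529 \left(-2 + \left(6 + 1\right)\right)^{2} = - 9529 \left(-2 + 7\right)^{2} = - 9529 \cdot 5^{2} = \left(-9529\right) 25 = -238225$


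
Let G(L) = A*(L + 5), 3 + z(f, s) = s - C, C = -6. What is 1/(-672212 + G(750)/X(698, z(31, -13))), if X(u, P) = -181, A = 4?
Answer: -181/121673392 ≈ -1.4876e-6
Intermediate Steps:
z(f, s) = 3 + s (z(f, s) = -3 + (s - 1*(-6)) = -3 + (s + 6) = -3 + (6 + s) = 3 + s)
G(L) = 20 + 4*L (G(L) = 4*(L + 5) = 4*(5 + L) = 20 + 4*L)
1/(-672212 + G(750)/X(698, z(31, -13))) = 1/(-672212 + (20 + 4*750)/(-181)) = 1/(-672212 + (20 + 3000)*(-1/181)) = 1/(-672212 + 3020*(-1/181)) = 1/(-672212 - 3020/181) = 1/(-121673392/181) = -181/121673392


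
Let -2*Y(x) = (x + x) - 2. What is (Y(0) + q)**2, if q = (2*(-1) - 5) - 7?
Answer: 169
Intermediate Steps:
Y(x) = 1 - x (Y(x) = -((x + x) - 2)/2 = -(2*x - 2)/2 = -(-2 + 2*x)/2 = 1 - x)
q = -14 (q = (-2 - 5) - 7 = -7 - 7 = -14)
(Y(0) + q)**2 = ((1 - 1*0) - 14)**2 = ((1 + 0) - 14)**2 = (1 - 14)**2 = (-13)**2 = 169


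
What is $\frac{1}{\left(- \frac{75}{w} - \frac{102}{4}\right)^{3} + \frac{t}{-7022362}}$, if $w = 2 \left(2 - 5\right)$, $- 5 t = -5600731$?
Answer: $- \frac{35111810}{77146247301} \approx -0.00045513$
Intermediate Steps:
$t = \frac{5600731}{5}$ ($t = \left(- \frac{1}{5}\right) \left(-5600731\right) = \frac{5600731}{5} \approx 1.1201 \cdot 10^{6}$)
$w = -6$ ($w = 2 \left(-3\right) = -6$)
$\frac{1}{\left(- \frac{75}{w} - \frac{102}{4}\right)^{3} + \frac{t}{-7022362}} = \frac{1}{\left(- \frac{75}{-6} - \frac{102}{4}\right)^{3} + \frac{5600731}{5 \left(-7022362\right)}} = \frac{1}{\left(\left(-75\right) \left(- \frac{1}{6}\right) - \frac{51}{2}\right)^{3} + \frac{5600731}{5} \left(- \frac{1}{7022362}\right)} = \frac{1}{\left(\frac{25}{2} - \frac{51}{2}\right)^{3} - \frac{5600731}{35111810}} = \frac{1}{\left(-13\right)^{3} - \frac{5600731}{35111810}} = \frac{1}{-2197 - \frac{5600731}{35111810}} = \frac{1}{- \frac{77146247301}{35111810}} = - \frac{35111810}{77146247301}$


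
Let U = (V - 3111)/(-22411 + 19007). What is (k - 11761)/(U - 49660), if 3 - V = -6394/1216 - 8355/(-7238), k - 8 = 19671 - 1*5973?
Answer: -14568046514560/371946481345287 ≈ -0.039167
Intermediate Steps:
k = 13706 (k = 8 + (19671 - 1*5973) = 8 + (19671 - 5973) = 8 + 13698 = 13706)
V = 15631079/2200352 (V = 3 - (-6394/1216 - 8355/(-7238)) = 3 - (-6394*1/1216 - 8355*(-1/7238)) = 3 - (-3197/608 + 8355/7238) = 3 - 1*(-9030023/2200352) = 3 + 9030023/2200352 = 15631079/2200352 ≈ 7.1039)
U = 6829663993/7489998208 (U = (15631079/2200352 - 3111)/(-22411 + 19007) = -6829663993/2200352/(-3404) = -6829663993/2200352*(-1/3404) = 6829663993/7489998208 ≈ 0.91184)
(k - 11761)/(U - 49660) = (13706 - 11761)/(6829663993/7489998208 - 49660) = 1945/(-371946481345287/7489998208) = 1945*(-7489998208/371946481345287) = -14568046514560/371946481345287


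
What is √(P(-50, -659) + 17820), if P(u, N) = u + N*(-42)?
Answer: 2*√11362 ≈ 213.19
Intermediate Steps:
P(u, N) = u - 42*N
√(P(-50, -659) + 17820) = √((-50 - 42*(-659)) + 17820) = √((-50 + 27678) + 17820) = √(27628 + 17820) = √45448 = 2*√11362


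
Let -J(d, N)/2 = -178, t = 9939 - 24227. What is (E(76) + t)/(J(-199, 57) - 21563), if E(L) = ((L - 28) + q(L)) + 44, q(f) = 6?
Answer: 4730/7069 ≈ 0.66912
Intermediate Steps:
t = -14288
J(d, N) = 356 (J(d, N) = -2*(-178) = 356)
E(L) = 22 + L (E(L) = ((L - 28) + 6) + 44 = ((-28 + L) + 6) + 44 = (-22 + L) + 44 = 22 + L)
(E(76) + t)/(J(-199, 57) - 21563) = ((22 + 76) - 14288)/(356 - 21563) = (98 - 14288)/(-21207) = -14190*(-1/21207) = 4730/7069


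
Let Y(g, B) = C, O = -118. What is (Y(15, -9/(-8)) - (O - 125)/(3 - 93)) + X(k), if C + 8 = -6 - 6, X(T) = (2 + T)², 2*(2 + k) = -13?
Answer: 391/20 ≈ 19.550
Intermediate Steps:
k = -17/2 (k = -2 + (½)*(-13) = -2 - 13/2 = -17/2 ≈ -8.5000)
C = -20 (C = -8 + (-6 - 6) = -8 - 12 = -20)
Y(g, B) = -20
(Y(15, -9/(-8)) - (O - 125)/(3 - 93)) + X(k) = (-20 - (-118 - 125)/(3 - 93)) + (2 - 17/2)² = (-20 - (-243)/(-90)) + (-13/2)² = (-20 - (-243)*(-1)/90) + 169/4 = (-20 - 1*27/10) + 169/4 = (-20 - 27/10) + 169/4 = -227/10 + 169/4 = 391/20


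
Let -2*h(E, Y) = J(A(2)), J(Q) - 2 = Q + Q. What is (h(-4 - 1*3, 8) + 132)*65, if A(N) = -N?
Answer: 8645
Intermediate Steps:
J(Q) = 2 + 2*Q (J(Q) = 2 + (Q + Q) = 2 + 2*Q)
h(E, Y) = 1 (h(E, Y) = -(2 + 2*(-1*2))/2 = -(2 + 2*(-2))/2 = -(2 - 4)/2 = -½*(-2) = 1)
(h(-4 - 1*3, 8) + 132)*65 = (1 + 132)*65 = 133*65 = 8645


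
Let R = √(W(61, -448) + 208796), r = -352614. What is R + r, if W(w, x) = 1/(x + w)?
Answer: -352614 + √3474574193/129 ≈ -3.5216e+5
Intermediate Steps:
W(w, x) = 1/(w + x)
R = √3474574193/129 (R = √(1/(61 - 448) + 208796) = √(1/(-387) + 208796) = √(-1/387 + 208796) = √(80804051/387) = √3474574193/129 ≈ 456.94)
R + r = √3474574193/129 - 352614 = -352614 + √3474574193/129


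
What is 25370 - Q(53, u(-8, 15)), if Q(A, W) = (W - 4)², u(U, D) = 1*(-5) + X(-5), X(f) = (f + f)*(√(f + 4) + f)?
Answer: 23789 + 820*I ≈ 23789.0 + 820.0*I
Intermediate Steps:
X(f) = 2*f*(f + √(4 + f)) (X(f) = (2*f)*(√(4 + f) + f) = (2*f)*(f + √(4 + f)) = 2*f*(f + √(4 + f)))
u(U, D) = 45 - 10*I (u(U, D) = 1*(-5) + 2*(-5)*(-5 + √(4 - 5)) = -5 + 2*(-5)*(-5 + √(-1)) = -5 + 2*(-5)*(-5 + I) = -5 + (50 - 10*I) = 45 - 10*I)
Q(A, W) = (-4 + W)²
25370 - Q(53, u(-8, 15)) = 25370 - (-4 + (45 - 10*I))² = 25370 - (41 - 10*I)²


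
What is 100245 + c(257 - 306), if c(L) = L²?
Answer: 102646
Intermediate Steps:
100245 + c(257 - 306) = 100245 + (257 - 306)² = 100245 + (-49)² = 100245 + 2401 = 102646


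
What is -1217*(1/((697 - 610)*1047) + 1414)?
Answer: -156749413799/91089 ≈ -1.7208e+6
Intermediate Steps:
-1217*(1/((697 - 610)*1047) + 1414) = -1217*((1/1047)/87 + 1414) = -1217*((1/87)*(1/1047) + 1414) = -1217*(1/91089 + 1414) = -1217*128799847/91089 = -156749413799/91089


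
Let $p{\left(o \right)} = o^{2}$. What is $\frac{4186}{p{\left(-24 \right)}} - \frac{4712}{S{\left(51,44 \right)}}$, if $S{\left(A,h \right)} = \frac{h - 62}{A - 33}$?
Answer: $\frac{1359149}{288} \approx 4719.3$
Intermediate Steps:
$S{\left(A,h \right)} = \frac{-62 + h}{-33 + A}$
$\frac{4186}{p{\left(-24 \right)}} - \frac{4712}{S{\left(51,44 \right)}} = \frac{4186}{\left(-24\right)^{2}} - \frac{4712}{\frac{1}{-33 + 51} \left(-62 + 44\right)} = \frac{4186}{576} - \frac{4712}{\frac{1}{18} \left(-18\right)} = 4186 \cdot \frac{1}{576} - \frac{4712}{\frac{1}{18} \left(-18\right)} = \frac{2093}{288} - \frac{4712}{-1} = \frac{2093}{288} - -4712 = \frac{2093}{288} + 4712 = \frac{1359149}{288}$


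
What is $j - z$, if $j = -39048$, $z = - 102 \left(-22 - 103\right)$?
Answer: $-51798$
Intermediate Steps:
$z = 12750$ ($z = \left(-102\right) \left(-125\right) = 12750$)
$j - z = -39048 - 12750 = -51798$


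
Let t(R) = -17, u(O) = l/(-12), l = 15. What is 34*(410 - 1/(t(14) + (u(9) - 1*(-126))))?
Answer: 6008004/431 ≈ 13940.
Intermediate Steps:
u(O) = -5/4 (u(O) = 15/(-12) = 15*(-1/12) = -5/4)
34*(410 - 1/(t(14) + (u(9) - 1*(-126)))) = 34*(410 - 1/(-17 + (-5/4 - 1*(-126)))) = 34*(410 - 1/(-17 + (-5/4 + 126))) = 34*(410 - 1/(-17 + 499/4)) = 34*(410 - 1/431/4) = 34*(410 - 1*4/431) = 34*(410 - 4/431) = 34*(176706/431) = 6008004/431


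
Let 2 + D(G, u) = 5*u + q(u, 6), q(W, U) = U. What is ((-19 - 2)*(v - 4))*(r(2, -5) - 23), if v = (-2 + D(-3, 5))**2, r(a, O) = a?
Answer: 319725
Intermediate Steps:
D(G, u) = 4 + 5*u (D(G, u) = -2 + (5*u + 6) = -2 + (6 + 5*u) = 4 + 5*u)
v = 729 (v = (-2 + (4 + 5*5))**2 = (-2 + (4 + 25))**2 = (-2 + 29)**2 = 27**2 = 729)
((-19 - 2)*(v - 4))*(r(2, -5) - 23) = ((-19 - 2)*(729 - 4))*(2 - 23) = -21*725*(-21) = -15225*(-21) = 319725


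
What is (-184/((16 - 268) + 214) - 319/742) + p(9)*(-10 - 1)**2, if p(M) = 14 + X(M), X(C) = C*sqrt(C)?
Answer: 70002381/14098 ≈ 4965.4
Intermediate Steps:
X(C) = C**(3/2)
p(M) = 14 + M**(3/2)
(-184/((16 - 268) + 214) - 319/742) + p(9)*(-10 - 1)**2 = (-184/((16 - 268) + 214) - 319/742) + (14 + 9**(3/2))*(-10 - 1)**2 = (-184/(-252 + 214) - 319*1/742) + (14 + 27)*(-11)**2 = (-184/(-38) - 319/742) + 41*121 = (-184*(-1/38) - 319/742) + 4961 = (92/19 - 319/742) + 4961 = 62203/14098 + 4961 = 70002381/14098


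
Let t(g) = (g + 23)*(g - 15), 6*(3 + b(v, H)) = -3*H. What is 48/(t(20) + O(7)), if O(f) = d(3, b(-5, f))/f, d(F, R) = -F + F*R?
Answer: 672/2965 ≈ 0.22664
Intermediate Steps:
b(v, H) = -3 - H/2 (b(v, H) = -3 + (-3*H)/6 = -3 - H/2)
O(f) = (-12 - 3*f/2)/f (O(f) = (3*(-1 + (-3 - f/2)))/f = (3*(-4 - f/2))/f = (-12 - 3*f/2)/f)
t(g) = (-15 + g)*(23 + g) (t(g) = (23 + g)*(-15 + g) = (-15 + g)*(23 + g))
48/(t(20) + O(7)) = 48/((-345 + 20² + 8*20) + (-3/2 - 12/7)) = 48/((-345 + 400 + 160) + (-3/2 - 12*⅐)) = 48/(215 + (-3/2 - 12/7)) = 48/(215 - 45/14) = 48/(2965/14) = 48*(14/2965) = 672/2965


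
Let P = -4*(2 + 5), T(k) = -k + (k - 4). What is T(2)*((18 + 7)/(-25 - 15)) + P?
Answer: -51/2 ≈ -25.500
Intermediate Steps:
T(k) = -4 (T(k) = -k + (-4 + k) = -4)
P = -28 (P = -4*7 = -28)
T(2)*((18 + 7)/(-25 - 15)) + P = -4*(18 + 7)/(-25 - 15) - 28 = -100/(-40) - 28 = -100*(-1)/40 - 28 = -4*(-5/8) - 28 = 5/2 - 28 = -51/2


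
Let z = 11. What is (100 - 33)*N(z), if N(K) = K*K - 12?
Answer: 7303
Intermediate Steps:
N(K) = -12 + K² (N(K) = K² - 12 = -12 + K²)
(100 - 33)*N(z) = (100 - 33)*(-12 + 11²) = 67*(-12 + 121) = 67*109 = 7303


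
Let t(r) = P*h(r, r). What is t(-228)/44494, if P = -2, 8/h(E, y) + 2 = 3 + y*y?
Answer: -8/1156510295 ≈ -6.9174e-9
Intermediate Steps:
h(E, y) = 8/(1 + y²) (h(E, y) = 8/(-2 + (3 + y*y)) = 8/(-2 + (3 + y²)) = 8/(1 + y²))
t(r) = -16/(1 + r²)
t(-228)/44494 = -16/(1 + (-228)²)/44494 = -16/(1 + 51984)*(1/44494) = -16/51985*(1/44494) = -16*1/51985*(1/44494) = -16/51985*1/44494 = -8/1156510295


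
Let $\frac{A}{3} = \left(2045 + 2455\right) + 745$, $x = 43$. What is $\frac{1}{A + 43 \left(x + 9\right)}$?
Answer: $\frac{1}{17971} \approx 5.5645 \cdot 10^{-5}$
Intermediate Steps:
$A = 15735$ ($A = 3 \left(\left(2045 + 2455\right) + 745\right) = 3 \left(4500 + 745\right) = 3 \cdot 5245 = 15735$)
$\frac{1}{A + 43 \left(x + 9\right)} = \frac{1}{15735 + 43 \left(43 + 9\right)} = \frac{1}{15735 + 43 \cdot 52} = \frac{1}{15735 + 2236} = \frac{1}{17971}$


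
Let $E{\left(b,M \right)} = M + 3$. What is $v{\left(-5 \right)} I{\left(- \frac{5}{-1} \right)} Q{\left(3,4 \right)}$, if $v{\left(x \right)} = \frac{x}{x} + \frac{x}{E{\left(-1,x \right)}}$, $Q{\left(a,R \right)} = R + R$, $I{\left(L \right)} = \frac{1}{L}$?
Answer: $\frac{28}{5} \approx 5.6$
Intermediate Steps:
$E{\left(b,M \right)} = 3 + M$
$Q{\left(a,R \right)} = 2 R$
$v{\left(x \right)} = 1 + \frac{x}{3 + x}$ ($v{\left(x \right)} = \frac{x}{x} + \frac{x}{3 + x} = 1 + \frac{x}{3 + x}$)
$v{\left(-5 \right)} I{\left(- \frac{5}{-1} \right)} Q{\left(3,4 \right)} = \frac{\frac{1}{3 - 5} \left(3 + 2 \left(-5\right)\right)}{\left(-5\right) \frac{1}{-1}} \cdot 2 \cdot 4 = \frac{\frac{1}{-2} \left(3 - 10\right)}{\left(-5\right) \left(-1\right)} 8 = \frac{\left(- \frac{1}{2}\right) \left(-7\right)}{5} \cdot 8 = \frac{7}{2} \cdot \frac{1}{5} \cdot 8 = \frac{7}{10} \cdot 8 = \frac{28}{5}$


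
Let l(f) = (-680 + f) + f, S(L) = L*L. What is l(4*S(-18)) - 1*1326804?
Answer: -1324892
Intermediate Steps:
S(L) = L²
l(f) = -680 + 2*f
l(4*S(-18)) - 1*1326804 = (-680 + 2*(4*(-18)²)) - 1*1326804 = (-680 + 2*(4*324)) - 1326804 = (-680 + 2*1296) - 1326804 = (-680 + 2592) - 1326804 = 1912 - 1326804 = -1324892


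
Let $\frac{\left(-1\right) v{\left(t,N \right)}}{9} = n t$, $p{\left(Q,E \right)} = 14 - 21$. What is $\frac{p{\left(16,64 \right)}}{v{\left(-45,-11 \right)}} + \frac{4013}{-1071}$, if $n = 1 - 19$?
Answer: $- \frac{3249697}{867510} \approx -3.746$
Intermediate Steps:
$n = -18$ ($n = 1 - 19 = -18$)
$p{\left(Q,E \right)} = -7$ ($p{\left(Q,E \right)} = 14 - 21 = -7$)
$v{\left(t,N \right)} = 162 t$ ($v{\left(t,N \right)} = - 9 \left(- 18 t\right) = 162 t$)
$\frac{p{\left(16,64 \right)}}{v{\left(-45,-11 \right)}} + \frac{4013}{-1071} = - \frac{7}{162 \left(-45\right)} + \frac{4013}{-1071} = - \frac{7}{-7290} + 4013 \left(- \frac{1}{1071}\right) = \left(-7\right) \left(- \frac{1}{7290}\right) - \frac{4013}{1071} = \frac{7}{7290} - \frac{4013}{1071} = - \frac{3249697}{867510}$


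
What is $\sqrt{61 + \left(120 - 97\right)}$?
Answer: $2 \sqrt{21} \approx 9.1651$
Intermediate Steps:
$\sqrt{61 + \left(120 - 97\right)} = \sqrt{61 + 23} = \sqrt{84} = 2 \sqrt{21}$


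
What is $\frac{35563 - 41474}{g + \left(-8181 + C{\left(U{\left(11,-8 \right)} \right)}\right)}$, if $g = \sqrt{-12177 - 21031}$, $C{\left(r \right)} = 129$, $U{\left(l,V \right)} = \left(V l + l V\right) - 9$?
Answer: $\frac{517341}{705086} + \frac{257 i \sqrt{8302}}{1410172} \approx 0.73373 + 0.016606 i$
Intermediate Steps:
$U{\left(l,V \right)} = -9 + 2 V l$ ($U{\left(l,V \right)} = \left(V l + V l\right) - 9 = 2 V l - 9 = -9 + 2 V l$)
$g = 2 i \sqrt{8302}$ ($g = \sqrt{-33208} = 2 i \sqrt{8302} \approx 182.23 i$)
$\frac{35563 - 41474}{g + \left(-8181 + C{\left(U{\left(11,-8 \right)} \right)}\right)} = \frac{35563 - 41474}{2 i \sqrt{8302} + \left(-8181 + 129\right)} = - \frac{5911}{2 i \sqrt{8302} - 8052} = - \frac{5911}{-8052 + 2 i \sqrt{8302}}$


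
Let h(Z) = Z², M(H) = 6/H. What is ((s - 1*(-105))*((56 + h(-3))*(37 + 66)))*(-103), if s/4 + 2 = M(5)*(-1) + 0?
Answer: -63579737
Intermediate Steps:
s = -64/5 (s = -8 + 4*((6/5)*(-1) + 0) = -8 + 4*(-6/5 + 0) = -8 + 4*(-6/5) = -8 - 24/5 = -64/5 ≈ -12.800)
((s - 1*(-105))*((56 + h(-3))*(37 + 66)))*(-103) = ((-64/5 - 1*(-105))*((56 + (-3)²)*(37 + 66)))*(-103) = ((-64/5 + 105)*((56 + 9)*103))*(-103) = (461*(65*103)/5)*(-103) = ((461/5)*6695)*(-103) = 617279*(-103) = -63579737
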